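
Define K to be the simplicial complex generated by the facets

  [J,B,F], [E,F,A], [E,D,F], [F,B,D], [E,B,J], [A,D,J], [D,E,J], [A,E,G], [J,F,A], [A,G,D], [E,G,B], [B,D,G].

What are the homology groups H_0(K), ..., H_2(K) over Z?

H_0 ≅ Z,  H_1 ≅ Z/2,  H_2 = 0.

K has 7 vertices, 18 edges, 12 triangles.
rank ∂_0 = 0, rank ∂_1 = 6 ⇒ b_0 = 7 − 0 − 6 = 1; all invariant factors of ∂_1 are 1 so no torsion. So H_0 = Z.
rank ∂_1 = 6, rank ∂_2 = 12 ⇒ b_1 = 18 − 6 − 12 = 0; ∂_2 has invariant factor(s) [2] giving torsion. So H_1 = Z/2.
rank ∂_2 = 12, rank ∂_3 = 0 ⇒ b_2 = 12 − 12 − 0 = 0. So H_2 = 0.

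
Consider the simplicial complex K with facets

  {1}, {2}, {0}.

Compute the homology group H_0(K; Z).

H_0 ≅ Z^3.

We work with the vertex ordering 0 < 1 < 2. The simplices of K, each written with vertices in increasing order, are:

  0-simplices (3): [0], [1], [2]

so the chain groups are C_0 ≅ Z^3.

Now H_k = ker ∂_k / im ∂_{k+1}, so:

  H_0: rank C_0 − rank ∂_1 = 3 − 0 = 3, and there is no ∂_1, so H_0 = Z^3.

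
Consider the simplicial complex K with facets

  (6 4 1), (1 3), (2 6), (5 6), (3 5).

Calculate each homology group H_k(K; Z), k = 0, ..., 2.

H_0 = Z,  H_1 = Z,  H_2 = 0.

Fix the vertex order 1 < 2 < 3 < 4 < 5 < 6 and write every simplex with vertices in increasing order. Then dim K = 2 and the simplices of K are:

  0-simplices (6): [1], [2], [3], [4], [5], [6]
  1-simplices (7): [1,3], [1,4], [1,6], [2,6], [3,5], [4,6], [5,6]
  2-simplices (1): [1,4,6]

so the chain groups are C_0 ≅ Z^6, C_1 ≅ Z^7, C_2 ≅ Z^1.

Boundary ∂_1: C_1 → C_0 is given by ∂[p,q] = [q] − [p]. For instance
  ∂[1,4] = [4] − [1].
The resulting 6×7 matrix has rank 5, and its Smith normal form has invariant factors (1,1,1,1,1).

Boundary ∂_2: C_2 → C_1 sends each 2-simplex [p,q,r] to [q,r] − [p,r] + [p,q]. For instance
  ∂[1,4,6] = [4,6] − [1,6] + [1,4].
This gives a 7×1 integer matrix of rank 1; reducing to Smith normal form yields diagonal entries (1).

Now H_k = ker ∂_k / im ∂_{k+1}, so:

  H_0: rank C_0 − rank ∂_1 = 6 − 5 = 1, and the invariant factors of ∂_1 are all 1, so H_0 = Z.
  H_1: rank ker ∂_1 − rank ∂_2 = (7 − 5) − 1 = 1, and the invariant factors of ∂_2 are all 1, so H_1 = Z.
  H_2: rank ker ∂_2 − rank ∂_3 = (1 − 1) − 0 = 0, and there is no ∂_3, so H_2 = 0.

As a check, the Euler characteristic is 6 − 7 + 1 = 0, which agrees with 1 − 1 + 0 = 0.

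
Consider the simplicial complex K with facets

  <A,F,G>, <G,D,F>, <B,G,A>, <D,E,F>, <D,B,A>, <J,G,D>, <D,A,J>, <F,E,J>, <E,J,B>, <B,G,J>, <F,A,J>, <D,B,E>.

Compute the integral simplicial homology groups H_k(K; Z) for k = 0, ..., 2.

Fix the vertex order A < B < D < E < F < G < J and write every simplex with vertices in increasing order. Then dim K = 2 and the simplices of K are:

  0-simplices (7): A, B, D, E, F, G, J
  1-simplices (18): AB, AD, AF, AG, AJ, BD, BE, BG, BJ, DE, DF, DG, DJ, EF, EJ, FG, FJ, GJ
  2-simplices (12): ABD, ABG, ADJ, AFG, AFJ, BDE, BEJ, BGJ, DEF, DFG, DGJ, EFJ

Hence C_0 ≅ Z^7, C_1 ≅ Z^18, C_2 ≅ Z^12.

The boundary map ∂_1: C_1 → C_0 sends each edge [p,q] (with p < q) to q − p.
As a 7×18 matrix over Z this has rank 6, with invariant factors (1,1,1,1,1,1).

The boundary map ∂_2: C_2 → C_1 acts by ∂[p,q,r] = [q,r] − [p,r] + [p,q]. For instance
  ∂BDE = DE − BE + BD,
  ∂ADJ = DJ − AJ + AD.
As a 18×12 matrix over Z this has rank 12, with invariant factors (1,1,1,1,1,1,1,1,1,1,1,2).

From H_k ≅ ker(∂_k) / im(∂_{k+1}) we obtain:

  H_0: rank C_0 − rank ∂_1 = 7 − 6 = 1, and the invariant factors of ∂_1 are all 1, so H_0 ≅ Z.
  H_1: rank ker ∂_1 − rank ∂_2 = (18 − 6) − 12 = 0, and ∂_2 has invariant factor 2 > 1, so H_1 ≅ Z/2Z.
  H_2: rank ker ∂_2 − rank ∂_3 = (12 − 12) − 0 = 0, and there is no ∂_3, so H_2 ≅ 0.

As a check, the Euler characteristic is 7 − 18 + 12 = 1, which agrees with 1 − 0 + 0 = 1.

H_0 ≅ Z,  H_1 ≅ Z/2Z,  H_2 = 0.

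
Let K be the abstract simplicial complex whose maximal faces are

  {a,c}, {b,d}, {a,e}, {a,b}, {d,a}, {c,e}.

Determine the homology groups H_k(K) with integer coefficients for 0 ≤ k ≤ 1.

H_0 ≅ Z,  H_1 ≅ Z^2.

Order the vertices as a < b < c < d < e. Listing each simplex with vertices in this order, K has dimension 1 with simplices:

  0-simplices (5): a, b, c, d, e
  1-simplices (6): ab, ac, ad, ae, bd, ce

so the chain groups are C_0 ≅ Z^5, C_1 ≅ Z^6.

Boundary ∂_1: C_1 → C_0 sends each edge [p,q] (with p < q) to q − p. For instance
  ∂ab = b − a.
This gives a 5×6 integer matrix of rank 4; reducing to Smith normal form yields diagonal entries (1,1,1,1).

From H_k ≅ ker(∂_k) / im(∂_{k+1}) we obtain:

  H_0: rank C_0 − rank ∂_1 = 5 − 4 = 1, and the invariant factors of ∂_1 are all 1, so H_0 = Z.
  H_1: rank ker ∂_1 − rank ∂_2 = (6 − 4) − 0 = 2, and there is no ∂_2, so H_1 = Z^2.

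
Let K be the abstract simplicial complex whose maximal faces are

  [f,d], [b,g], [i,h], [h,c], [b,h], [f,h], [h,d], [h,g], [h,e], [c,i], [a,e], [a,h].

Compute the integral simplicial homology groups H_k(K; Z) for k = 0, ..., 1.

Take the total order a < b < c < d < e < f < g < h < i on the vertex set. Then K (dimension 1) consists of the simplices:

  0-simplices (9): a, b, c, d, e, f, g, h, i
  1-simplices (12): ae, ah, bg, bh, ch, ci, df, dh, eh, fh, gh, hi

Hence C_0 ≅ Z^9, C_1 ≅ Z^12.

Boundary ∂_1: C_1 → C_0 sends each edge [p,q] (with p < q) to q − p. For instance
  ∂ci = i − c.
The 9×12 boundary matrix has rank 8 and Smith normal form diag(1,1,1,1,1,1,1,1).

Now H_k = ker ∂_k / im ∂_{k+1}, so:

  H_0: rank C_0 − rank ∂_1 = 9 − 8 = 1, and the invariant factors of ∂_1 are all 1, so H_0 ≅ Z.
  H_1: rank ker ∂_1 − rank ∂_2 = (12 − 8) − 0 = 4, and there is no ∂_2, so H_1 ≅ Z^4.

H_0 = Z,  H_1 = Z^4.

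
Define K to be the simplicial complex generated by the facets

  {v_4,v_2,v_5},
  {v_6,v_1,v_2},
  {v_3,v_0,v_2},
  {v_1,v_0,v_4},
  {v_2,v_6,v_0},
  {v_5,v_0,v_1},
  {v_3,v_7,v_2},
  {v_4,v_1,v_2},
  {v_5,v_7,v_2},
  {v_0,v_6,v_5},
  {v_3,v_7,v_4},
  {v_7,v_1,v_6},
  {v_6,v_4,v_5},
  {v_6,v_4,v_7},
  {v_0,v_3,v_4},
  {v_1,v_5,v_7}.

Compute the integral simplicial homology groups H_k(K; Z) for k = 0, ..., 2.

Order the vertices as v_0 < v_1 < v_2 < v_3 < v_4 < v_5 < v_6 < v_7. Listing each simplex with vertices in this order, K has dimension 2 with simplices:

  0-simplices (8): [v_0], [v_1], [v_2], [v_3], [v_4], [v_5], [v_6], [v_7]
  1-simplices (24): (24 of them)
  2-simplices (16): (16 of them)

Hence C_0 ≅ Z^8, C_1 ≅ Z^24, C_2 ≅ Z^16.

The boundary map ∂_1: C_1 → C_0 sends each edge [p,q] (with p < q) to q − p.
This gives a 8×24 integer matrix of rank 7; reducing to Smith normal form yields diagonal entries (1,1,1,1,1,1,1).

Boundary ∂_2: C_2 → C_1 maps a triangle to the signed sum of its edges. For instance
  ∂[v_0,v_1,v_5] = [v_1,v_5] − [v_0,v_5] + [v_0,v_1],
  ∂[v_2,v_5,v_7] = [v_5,v_7] − [v_2,v_7] + [v_2,v_5].
As a 24×16 matrix over Z this has rank 15, with invariant factors (1,1,1,1,1,1,1,1,1,1,1,1,1,1,1).

Computing H_k = (kernel of ∂_k) / (image of ∂_{k+1}):

  H_0: rank C_0 − rank ∂_1 = 8 − 7 = 1, and the invariant factors of ∂_1 are all 1, so H_0 = Z.
  H_1: rank ker ∂_1 − rank ∂_2 = (24 − 7) − 15 = 2, and the invariant factors of ∂_2 are all 1, so H_1 = Z^2.
  H_2: rank ker ∂_2 − rank ∂_3 = (16 − 15) − 0 = 1, and there is no ∂_3, so H_2 = Z.

(K is a triangulation of the torus T^2.)

H_0 ≅ Z,  H_1 ≅ Z^2,  H_2 ≅ Z.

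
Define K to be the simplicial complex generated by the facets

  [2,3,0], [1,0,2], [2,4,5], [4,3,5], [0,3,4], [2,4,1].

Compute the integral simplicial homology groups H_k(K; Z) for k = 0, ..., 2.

H_0 ≅ Z,  H_1 ≅ Z,  H_2 = 0.

Take the total order 0 < 1 < 2 < 3 < 4 < 5 on the vertex set. Then K (dimension 2) consists of the simplices:

  0-simplices (6): [0], [1], [2], [3], [4], [5]
  1-simplices (12): [0,1], [0,2], [0,3], [0,4], [1,2], [1,4], [2,3], [2,4], [2,5], [3,4], [3,5], [4,5]
  2-simplices (6): [0,1,2], [0,2,3], [0,3,4], [1,2,4], [2,4,5], [3,4,5]

giving chain groups C_0 ≅ Z^6, C_1 ≅ Z^12, C_2 ≅ Z^6.

Boundary ∂_1: C_1 → C_0 sends each edge [p,q] (with p < q) to q − p. For instance
  ∂[0,3] = [3] − [0].
As a 6×12 matrix over Z this has rank 5, with invariant factors (1,1,1,1,1).

Boundary ∂_2: C_2 → C_1 sends each 2-simplex [p,q,r] to [q,r] − [p,r] + [p,q]. For instance
  ∂[0,3,4] = [3,4] − [0,4] + [0,3],
  ∂[2,4,5] = [4,5] − [2,5] + [2,4].
The resulting 12×6 matrix has rank 6, and its Smith normal form has invariant factors (1,1,1,1,1,1).

Now H_k = ker ∂_k / im ∂_{k+1}, so:

  H_0: rank C_0 − rank ∂_1 = 6 − 5 = 1, and the invariant factors of ∂_1 are all 1, so H_0 = Z.
  H_1: rank ker ∂_1 − rank ∂_2 = (12 − 5) − 6 = 1, and the invariant factors of ∂_2 are all 1, so H_1 = Z.
  H_2: rank ker ∂_2 − rank ∂_3 = (6 − 6) − 0 = 0, and there is no ∂_3, so H_2 = 0.

As a check, the Euler characteristic is 6 − 12 + 6 = 0, which agrees with 1 − 1 + 0 = 0.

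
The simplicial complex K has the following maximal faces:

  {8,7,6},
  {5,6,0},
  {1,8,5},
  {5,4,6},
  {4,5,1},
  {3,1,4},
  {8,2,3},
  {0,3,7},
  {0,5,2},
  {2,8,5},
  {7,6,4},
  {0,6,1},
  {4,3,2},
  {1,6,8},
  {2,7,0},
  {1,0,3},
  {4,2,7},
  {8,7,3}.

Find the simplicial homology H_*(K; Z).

Order the vertices as 0 < 1 < 2 < 3 < 4 < 5 < 6 < 7 < 8. Listing each simplex with vertices in this order, K has dimension 2 with simplices:

  0-simplices (9): [0], [1], [2], [3], [4], [5], [6], [7], [8]
  1-simplices (27): (27 of them)
  2-simplices (18): [0,1,3], [0,1,6], [0,2,5], [0,2,7], [0,3,7], [0,5,6], [1,3,4], [1,4,5], [1,5,8], [1,6,8], [2,3,4], [2,3,8], [2,4,7], [2,5,8], [3,7,8], [4,5,6], [4,6,7], [6,7,8]

giving chain groups C_0 ≅ Z^9, C_1 ≅ Z^27, C_2 ≅ Z^18.

Boundary ∂_1: C_1 → C_0 maps an edge to its endpoints' difference, ∂[p,q] = q − p.
The resulting 9×27 matrix has rank 8, and its Smith normal form has invariant factors (1,1,1,1,1,1,1,1).

∂_2: C_2 → C_1 acts by ∂[p,q,r] = [q,r] − [p,r] + [p,q]. For instance
  ∂[4,5,6] = [5,6] − [4,6] + [4,5],
  ∂[6,7,8] = [7,8] − [6,8] + [6,7].
The 27×18 boundary matrix has rank 18 and Smith normal form diag(1,1,1,1,1,1,1,1,1,1,1,1,1,1,1,1,1,2).

Computing H_k = (kernel of ∂_k) / (image of ∂_{k+1}):

  H_0: rank C_0 − rank ∂_1 = 9 − 8 = 1, and the invariant factors of ∂_1 are all 1, so H_0 = Z.
  H_1: rank ker ∂_1 − rank ∂_2 = (27 − 8) − 18 = 1, and ∂_2 has invariant factor 2 > 1, so H_1 = Z ⊕ Z/2.
  H_2: rank ker ∂_2 − rank ∂_3 = (18 − 18) − 0 = 0, and there is no ∂_3, so H_2 = 0.

H_0 ≅ Z,  H_1 ≅ Z ⊕ Z/2,  H_2 = 0.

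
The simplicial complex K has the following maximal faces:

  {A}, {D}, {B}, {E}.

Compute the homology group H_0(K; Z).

H_0 = Z^4.

Order the vertices as A < B < D < E. Listing each simplex with vertices in this order, K has dimension 0 with simplices:

  0-simplices (4): A, B, D, E

so the chain groups are C_0 ≅ Z^4.

From H_k ≅ ker(∂_k) / im(∂_{k+1}) we obtain:

  H_0: rank C_0 − rank ∂_1 = 4 − 0 = 4, and there is no ∂_1, so H_0 = Z^4.

(K is a triangulation of a set of 4 points.)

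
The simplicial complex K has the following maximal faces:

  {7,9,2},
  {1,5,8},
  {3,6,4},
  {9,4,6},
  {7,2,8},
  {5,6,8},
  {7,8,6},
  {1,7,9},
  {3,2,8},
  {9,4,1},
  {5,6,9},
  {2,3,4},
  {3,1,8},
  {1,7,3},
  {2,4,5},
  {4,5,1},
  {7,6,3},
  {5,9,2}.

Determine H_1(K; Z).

H_1 ≅ Z ⊕ Z/2.

We work with the vertex ordering 1 < 2 < 3 < 4 < 5 < 6 < 7 < 8 < 9. The simplices of K, each written with vertices in increasing order, are:

  0-simplices (9): [1], [2], [3], [4], [5], [6], [7], [8], [9]
  1-simplices (27): (27 of them)
  2-simplices (18): [1,3,7], [1,3,8], [1,4,5], [1,4,9], [1,5,8], [1,7,9], [2,3,4], [2,3,8], [2,4,5], [2,5,9], [2,7,8], [2,7,9], [3,4,6], [3,6,7], [4,6,9], [5,6,8], [5,6,9], [6,7,8]

giving chain groups C_0 ≅ Z^9, C_1 ≅ Z^27, C_2 ≅ Z^18.

Boundary ∂_1: C_1 → C_0 maps an edge to its endpoints' difference, ∂[p,q] = q − p.
The resulting 9×27 matrix has rank 8, and its Smith normal form has invariant factors (1,1,1,1,1,1,1,1).

Boundary ∂_2: C_2 → C_1 sends each 2-simplex [p,q,r] to [q,r] − [p,r] + [p,q]. For instance
  ∂[2,5,9] = [5,9] − [2,9] + [2,5],
  ∂[2,3,8] = [3,8] − [2,8] + [2,3].
As a 27×18 matrix over Z this has rank 18, with invariant factors (1,1,1,1,1,1,1,1,1,1,1,1,1,1,1,1,1,2).

From H_k ≅ ker(∂_k) / im(∂_{k+1}) we obtain:

  H_1: rank ker ∂_1 − rank ∂_2 = (27 − 8) − 18 = 1, and ∂_2 has invariant factor 2 > 1, so H_1 = Z ⊕ Z/2.

(K is a triangulation of the Klein bottle.)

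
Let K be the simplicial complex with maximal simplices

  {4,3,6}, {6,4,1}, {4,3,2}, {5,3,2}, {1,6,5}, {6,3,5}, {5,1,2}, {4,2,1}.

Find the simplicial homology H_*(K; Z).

H_0 ≅ Z,  H_1 = 0,  H_2 ≅ Z.

Fix the vertex order 1 < 2 < 3 < 4 < 5 < 6 and write every simplex with vertices in increasing order. Then dim K = 2 and the simplices of K are:

  0-simplices (6): [1], [2], [3], [4], [5], [6]
  1-simplices (12): [1,2], [1,4], [1,5], [1,6], [2,3], [2,4], [2,5], [3,4], [3,5], [3,6], [4,6], [5,6]
  2-simplices (8): [1,2,4], [1,2,5], [1,4,6], [1,5,6], [2,3,4], [2,3,5], [3,4,6], [3,5,6]

giving chain groups C_0 ≅ Z^6, C_1 ≅ Z^12, C_2 ≅ Z^8.

Boundary ∂_1: C_1 → C_0 maps an edge to its endpoints' difference, ∂[p,q] = q − p. For instance
  ∂[2,5] = [5] − [2].
The resulting 6×12 matrix has rank 5, and its Smith normal form has invariant factors (1,1,1,1,1).

∂_2: C_2 → C_1 sends each 2-simplex [p,q,r] to [q,r] − [p,r] + [p,q]. For instance
  ∂[1,5,6] = [5,6] − [1,6] + [1,5],
  ∂[2,3,5] = [3,5] − [2,5] + [2,3].
The resulting 12×8 matrix has rank 7, and its Smith normal form has invariant factors (1,1,1,1,1,1,1).

Now H_k = ker ∂_k / im ∂_{k+1}, so:

  H_0: rank C_0 − rank ∂_1 = 6 − 5 = 1, and the invariant factors of ∂_1 are all 1, so H_0 ≅ Z.
  H_1: rank ker ∂_1 − rank ∂_2 = (12 − 5) − 7 = 0, and the invariant factors of ∂_2 are all 1, so H_1 ≅ 0.
  H_2: rank ker ∂_2 − rank ∂_3 = (8 − 7) − 0 = 1, and there is no ∂_3, so H_2 ≅ Z.

As a check, the Euler characteristic is 6 − 12 + 8 = 2, which agrees with 1 − 0 + 1 = 2.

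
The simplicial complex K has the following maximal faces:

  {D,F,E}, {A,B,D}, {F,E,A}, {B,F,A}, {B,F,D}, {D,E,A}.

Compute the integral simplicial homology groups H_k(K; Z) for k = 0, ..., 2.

H_0 = Z,  H_1 = 0,  H_2 = Z.

We work with the vertex ordering A < B < D < E < F. The simplices of K, each written with vertices in increasing order, are:

  0-simplices (5): A, B, D, E, F
  1-simplices (9): AB, AD, AE, AF, BD, BF, DE, DF, EF
  2-simplices (6): ABD, ABF, ADE, AEF, BDF, DEF

Hence C_0 ≅ Z^5, C_1 ≅ Z^9, C_2 ≅ Z^6.

Boundary ∂_1: C_1 → C_0 is given by ∂[p,q] = [q] − [p]. For instance
  ∂AB = B − A.
The resulting 5×9 matrix has rank 4, and its Smith normal form has invariant factors (1,1,1,1).

The boundary map ∂_2: C_2 → C_1 acts by ∂[p,q,r] = [q,r] − [p,r] + [p,q]. For instance
  ∂ABF = BF − AF + AB,
  ∂ABD = BD − AD + AB.
This gives a 9×6 integer matrix of rank 5; reducing to Smith normal form yields diagonal entries (1,1,1,1,1).

Now H_k = ker ∂_k / im ∂_{k+1}, so:

  H_0: rank C_0 − rank ∂_1 = 5 − 4 = 1, and the invariant factors of ∂_1 are all 1, so H_0 ≅ Z.
  H_1: rank ker ∂_1 − rank ∂_2 = (9 − 4) − 5 = 0, and the invariant factors of ∂_2 are all 1, so H_1 ≅ 0.
  H_2: rank ker ∂_2 − rank ∂_3 = (6 − 5) − 0 = 1, and there is no ∂_3, so H_2 ≅ Z.

As a check, the Euler characteristic is 5 − 9 + 6 = 2, which agrees with 1 − 0 + 1 = 2.
(K is a triangulation of the 2-sphere S^2.)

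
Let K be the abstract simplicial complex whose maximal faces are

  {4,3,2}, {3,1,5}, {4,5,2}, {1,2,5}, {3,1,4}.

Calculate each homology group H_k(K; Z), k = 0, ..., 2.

H_0 = Z,  H_1 = Z,  H_2 = 0.

Take the total order 1 < 2 < 3 < 4 < 5 on the vertex set. Then K (dimension 2) consists of the simplices:

  0-simplices (5): [1], [2], [3], [4], [5]
  1-simplices (10): [1,2], [1,3], [1,4], [1,5], [2,3], [2,4], [2,5], [3,4], [3,5], [4,5]
  2-simplices (5): [1,2,5], [1,3,4], [1,3,5], [2,3,4], [2,4,5]

Hence C_0 ≅ Z^5, C_1 ≅ Z^10, C_2 ≅ Z^5.

The boundary map ∂_1: C_1 → C_0 maps an edge to its endpoints' difference, ∂[p,q] = q − p.
This gives a 5×10 integer matrix of rank 4; reducing to Smith normal form yields diagonal entries (1,1,1,1).

∂_2: C_2 → C_1 acts by ∂[p,q,r] = [q,r] − [p,r] + [p,q]. For instance
  ∂[1,3,4] = [3,4] − [1,4] + [1,3],
  ∂[1,3,5] = [3,5] − [1,5] + [1,3].
The resulting 10×5 matrix has rank 5, and its Smith normal form has invariant factors (1,1,1,1,1).

Now H_k = ker ∂_k / im ∂_{k+1}, so:

  H_0: rank C_0 − rank ∂_1 = 5 − 4 = 1, and the invariant factors of ∂_1 are all 1, so H_0 = Z.
  H_1: rank ker ∂_1 − rank ∂_2 = (10 − 4) − 5 = 1, and the invariant factors of ∂_2 are all 1, so H_1 = Z.
  H_2: rank ker ∂_2 − rank ∂_3 = (5 − 5) − 0 = 0, and there is no ∂_3, so H_2 = 0.

As a check, the Euler characteristic is 5 − 10 + 5 = 0, which agrees with 1 − 1 + 0 = 0.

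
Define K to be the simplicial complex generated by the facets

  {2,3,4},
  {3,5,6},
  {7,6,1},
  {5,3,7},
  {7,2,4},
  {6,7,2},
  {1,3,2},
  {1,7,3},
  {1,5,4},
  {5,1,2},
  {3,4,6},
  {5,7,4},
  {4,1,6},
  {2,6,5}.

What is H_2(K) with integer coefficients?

Fix the vertex order 1 < 2 < 3 < 4 < 5 < 6 < 7 and write every simplex with vertices in increasing order. Then dim K = 2 and the simplices of K are:

  0-simplices (7): [1], [2], [3], [4], [5], [6], [7]
  1-simplices (21): [1,2], [1,3], [1,4], [1,5], [1,6], [1,7], [2,3], [2,4], [2,5], [2,6], [2,7], [3,4], [3,5], [3,6], [3,7], [4,5], [4,6], [4,7], [5,6], [5,7], [6,7]
  2-simplices (14): [1,2,3], [1,2,5], [1,3,7], [1,4,5], [1,4,6], [1,6,7], [2,3,4], [2,4,7], [2,5,6], [2,6,7], [3,4,6], [3,5,6], [3,5,7], [4,5,7]

giving chain groups C_0 ≅ Z^7, C_1 ≅ Z^21, C_2 ≅ Z^14.

The boundary map ∂_1: C_1 → C_0 maps an edge to its endpoints' difference, ∂[p,q] = q − p. For instance
  ∂[2,6] = [6] − [2].
The 7×21 boundary matrix has rank 6 and Smith normal form diag(1,1,1,1,1,1).

∂_2: C_2 → C_1 sends each 2-simplex [p,q,r] to [q,r] − [p,r] + [p,q]. For instance
  ∂[3,5,6] = [5,6] − [3,6] + [3,5],
  ∂[1,4,5] = [4,5] − [1,5] + [1,4].
This gives a 21×14 integer matrix of rank 13; reducing to Smith normal form yields diagonal entries (1,1,1,1,1,1,1,1,1,1,1,1,1).

Computing H_k = (kernel of ∂_k) / (image of ∂_{k+1}):

  H_2: rank ker ∂_2 − rank ∂_3 = (14 − 13) − 0 = 1, and there is no ∂_3, so H_2 ≅ Z.

(K is a triangulation of the torus T^2.)

H_2 ≅ Z.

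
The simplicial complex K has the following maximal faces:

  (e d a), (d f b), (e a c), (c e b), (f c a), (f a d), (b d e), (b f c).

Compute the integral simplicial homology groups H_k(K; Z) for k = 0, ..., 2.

H_0 ≅ Z,  H_1 = 0,  H_2 ≅ Z.

Order the vertices as a < b < c < d < e < f. Listing each simplex with vertices in this order, K has dimension 2 with simplices:

  0-simplices (6): a, b, c, d, e, f
  1-simplices (12): ac, ad, ae, af, bc, bd, be, bf, ce, cf, de, df
  2-simplices (8): ace, acf, ade, adf, bce, bcf, bde, bdf

so the chain groups are C_0 ≅ Z^6, C_1 ≅ Z^12, C_2 ≅ Z^8.

Boundary ∂_1: C_1 → C_0 is given by ∂[p,q] = [q] − [p]. For instance
  ∂bc = c − b.
The 6×12 boundary matrix has rank 5 and Smith normal form diag(1,1,1,1,1).

Boundary ∂_2: C_2 → C_1 maps a triangle to the signed sum of its edges. For instance
  ∂ace = ce − ae + ac,
  ∂bdf = df − bf + bd.
This gives a 12×8 integer matrix of rank 7; reducing to Smith normal form yields diagonal entries (1,1,1,1,1,1,1).

Reading off H_k = ker ∂_k / im ∂_{k+1}:

  H_0: rank C_0 − rank ∂_1 = 6 − 5 = 1, and the invariant factors of ∂_1 are all 1, so H_0 = Z.
  H_1: rank ker ∂_1 − rank ∂_2 = (12 − 5) − 7 = 0, and the invariant factors of ∂_2 are all 1, so H_1 = 0.
  H_2: rank ker ∂_2 − rank ∂_3 = (8 − 7) − 0 = 1, and there is no ∂_3, so H_2 = Z.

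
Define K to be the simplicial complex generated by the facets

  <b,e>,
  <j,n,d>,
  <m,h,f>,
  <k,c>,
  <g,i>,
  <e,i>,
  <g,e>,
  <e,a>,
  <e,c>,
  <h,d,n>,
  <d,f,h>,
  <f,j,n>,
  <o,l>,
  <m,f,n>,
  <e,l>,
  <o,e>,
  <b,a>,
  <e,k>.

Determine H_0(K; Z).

Take the total order a < b < c < d < e < f < g < h < i < j < k < l < m < n < o on the vertex set. Then K (dimension 2) consists of the simplices:

  0-simplices (15): a, b, c, d, e, f, g, h, i, j, k, l, m, n, o
  1-simplices (24): ab, ae, be, ce, ck, df, dh, dj, dn, eg, ei, ek, el, eo, fh, fj, fm, fn, gi, hm, hn, jn, lo, mn
  2-simplices (6): dfh, dhn, djn, fhm, fjn, fmn

giving chain groups C_0 ≅ Z^15, C_1 ≅ Z^24, C_2 ≅ Z^6.

∂_1: C_1 → C_0 maps an edge to its endpoints' difference, ∂[p,q] = q − p. For instance
  ∂be = e − b.
The resulting 15×24 matrix has rank 13, and its Smith normal form has invariant factors (1,1,1,1,1,1,1,1,1,1,1,1,1).

Boundary ∂_2: C_2 → C_1 maps a triangle to the signed sum of its edges. For instance
  ∂dfh = fh − dh + df,
  ∂fjn = jn − fn + fj.
The 24×6 boundary matrix has rank 6 and Smith normal form diag(1,1,1,1,1,1).

Computing H_k = (kernel of ∂_k) / (image of ∂_{k+1}):

  H_0: rank C_0 − rank ∂_1 = 15 − 13 = 2, and the invariant factors of ∂_1 are all 1, so H_0 = Z^2.

H_0 ≅ Z^2.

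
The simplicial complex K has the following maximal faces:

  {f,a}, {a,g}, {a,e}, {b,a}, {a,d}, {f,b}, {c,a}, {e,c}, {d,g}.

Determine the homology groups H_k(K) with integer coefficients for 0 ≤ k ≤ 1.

H_0 = Z,  H_1 = Z^3.

Take the total order a < b < c < d < e < f < g on the vertex set. Then K (dimension 1) consists of the simplices:

  0-simplices (7): a, b, c, d, e, f, g
  1-simplices (9): ab, ac, ad, ae, af, ag, bf, ce, dg

so the chain groups are C_0 ≅ Z^7, C_1 ≅ Z^9.

The boundary map ∂_1: C_1 → C_0 maps an edge to its endpoints' difference, ∂[p,q] = q − p. For instance
  ∂ac = c − a.
The resulting 7×9 matrix has rank 6, and its Smith normal form has invariant factors (1,1,1,1,1,1).

Now H_k = ker ∂_k / im ∂_{k+1}, so:

  H_0: rank C_0 − rank ∂_1 = 7 − 6 = 1, and the invariant factors of ∂_1 are all 1, so H_0 ≅ Z.
  H_1: rank ker ∂_1 − rank ∂_2 = (9 − 6) − 0 = 3, and there is no ∂_2, so H_1 ≅ Z^3.

As a check, the Euler characteristic is 7 − 9 = -2, which agrees with 1 − 3 = -2.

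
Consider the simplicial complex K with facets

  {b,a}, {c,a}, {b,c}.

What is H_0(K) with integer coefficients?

H_0 ≅ Z.

Take the total order a < b < c on the vertex set. Then K (dimension 1) consists of the simplices:

  0-simplices (3): a, b, c
  1-simplices (3): ab, ac, bc

so the chain groups are C_0 ≅ Z^3, C_1 ≅ Z^3.

The boundary map ∂_1: C_1 → C_0 is given by ∂[p,q] = [q] − [p].
The resulting 3×3 matrix has rank 2, and its Smith normal form has invariant factors (1,1).

Computing H_k = (kernel of ∂_k) / (image of ∂_{k+1}):

  H_0: rank C_0 − rank ∂_1 = 3 − 2 = 1, and the invariant factors of ∂_1 are all 1, so H_0 = Z.

(K is a triangulation of the circle S^1.)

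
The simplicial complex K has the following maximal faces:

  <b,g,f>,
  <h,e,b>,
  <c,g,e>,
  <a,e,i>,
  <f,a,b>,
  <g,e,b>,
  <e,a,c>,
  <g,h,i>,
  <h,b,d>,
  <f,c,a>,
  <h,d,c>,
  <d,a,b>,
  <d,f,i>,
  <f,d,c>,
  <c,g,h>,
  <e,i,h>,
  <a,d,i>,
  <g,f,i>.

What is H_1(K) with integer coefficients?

Fix the vertex order a < b < c < d < e < f < g < h < i and write every simplex with vertices in increasing order. Then dim K = 2 and the simplices of K are:

  0-simplices (9): a, b, c, d, e, f, g, h, i
  1-simplices (27): ab, ac, ad, ae, af, ai, bd, be, bf, bg, bh, cd, ce, cf, cg, ch, df, dh, di, eg, eh, ei, fg, fi, gh, gi, hi
  2-simplices (18): abd, abf, ace, acf, adi, aei, bdh, beg, beh, bfg, cdf, cdh, ceg, cgh, dfi, ehi, fgi, ghi

so the chain groups are C_0 ≅ Z^9, C_1 ≅ Z^27, C_2 ≅ Z^18.

∂_1: C_1 → C_0 maps an edge to its endpoints' difference, ∂[p,q] = q − p.
As a 9×27 matrix over Z this has rank 8, with invariant factors (1,1,1,1,1,1,1,1).

The boundary map ∂_2: C_2 → C_1 maps a triangle to the signed sum of its edges. For instance
  ∂abf = bf − af + ab,
  ∂bdh = dh − bh + bd.
The resulting 27×18 matrix has rank 18, and its Smith normal form has invariant factors (1,1,1,1,1,1,1,1,1,1,1,1,1,1,1,1,1,2).

Computing H_k = (kernel of ∂_k) / (image of ∂_{k+1}):

  H_1: rank ker ∂_1 − rank ∂_2 = (27 − 8) − 18 = 1, and ∂_2 has invariant factor 2 > 1, so H_1 ≅ Z ⊕ Z/2.

H_1 ≅ Z ⊕ Z/2.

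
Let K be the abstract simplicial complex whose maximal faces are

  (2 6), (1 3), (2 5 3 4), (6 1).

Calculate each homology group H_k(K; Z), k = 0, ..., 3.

K has 6 vertices, 9 edges, 4 triangles, 1 3-simplex.
rank ∂_0 = 0, rank ∂_1 = 5 ⇒ b_0 = 6 − 0 − 5 = 1; all invariant factors of ∂_1 are 1 so no torsion. So H_0 = Z.
rank ∂_1 = 5, rank ∂_2 = 3 ⇒ b_1 = 9 − 5 − 3 = 1; all invariant factors of ∂_2 are 1 so no torsion. So H_1 = Z.
rank ∂_2 = 3, rank ∂_3 = 1 ⇒ b_2 = 4 − 3 − 1 = 0; all invariant factors of ∂_3 are 1 so no torsion. So H_2 = 0.
rank ∂_3 = 1, rank ∂_4 = 0 ⇒ b_3 = 1 − 1 − 0 = 0. So H_3 = 0.

H_0 = Z,  H_1 = Z,  H_2 = 0,  H_3 = 0.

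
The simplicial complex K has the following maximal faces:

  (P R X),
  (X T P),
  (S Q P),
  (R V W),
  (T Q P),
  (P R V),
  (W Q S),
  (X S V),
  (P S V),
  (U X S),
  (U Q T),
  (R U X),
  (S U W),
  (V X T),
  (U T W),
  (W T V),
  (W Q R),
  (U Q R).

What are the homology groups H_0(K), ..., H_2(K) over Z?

Fix the vertex order P < Q < R < S < T < U < V < W < X and write every simplex with vertices in increasing order. Then dim K = 2 and the simplices of K are:

  0-simplices (9): P, Q, R, S, T, U, V, W, X
  1-simplices (27): PQ, PR, PS, PT, PV, PX, QR, QS, QT, QU, QW, RU, RV, RW, RX, SU, SV, SW, SX, TU, TV, TW, TX, UW, UX, VW, VX
  2-simplices (18): PQS, PQT, PRV, PRX, PSV, PTX, QRU, QRW, QSW, QTU, RUX, RVW, SUW, SUX, SVX, TUW, TVW, TVX

Hence C_0 ≅ Z^9, C_1 ≅ Z^27, C_2 ≅ Z^18.

Boundary ∂_1: C_1 → C_0 is given by ∂[p,q] = [q] − [p].
This gives a 9×27 integer matrix of rank 8; reducing to Smith normal form yields diagonal entries (1,1,1,1,1,1,1,1).

The boundary map ∂_2: C_2 → C_1 maps a triangle to the signed sum of its edges. For instance
  ∂TUW = UW − TW + TU,
  ∂SVX = VX − SX + SV.
The resulting 27×18 matrix has rank 18, and its Smith normal form has invariant factors (1,1,1,1,1,1,1,1,1,1,1,1,1,1,1,1,1,2).

Computing H_k = (kernel of ∂_k) / (image of ∂_{k+1}):

  H_0: rank C_0 − rank ∂_1 = 9 − 8 = 1, and the invariant factors of ∂_1 are all 1, so H_0 ≅ Z.
  H_1: rank ker ∂_1 − rank ∂_2 = (27 − 8) − 18 = 1, and ∂_2 has invariant factor 2 > 1, so H_1 ≅ Z ⊕ Z/2Z.
  H_2: rank ker ∂_2 − rank ∂_3 = (18 − 18) − 0 = 0, and there is no ∂_3, so H_2 ≅ 0.

As a check, the Euler characteristic is 9 − 27 + 18 = 0, which agrees with 1 − 1 + 0 = 0.
(K is a triangulation of the Klein bottle.)

H_0 ≅ Z,  H_1 ≅ Z ⊕ Z/2Z,  H_2 = 0.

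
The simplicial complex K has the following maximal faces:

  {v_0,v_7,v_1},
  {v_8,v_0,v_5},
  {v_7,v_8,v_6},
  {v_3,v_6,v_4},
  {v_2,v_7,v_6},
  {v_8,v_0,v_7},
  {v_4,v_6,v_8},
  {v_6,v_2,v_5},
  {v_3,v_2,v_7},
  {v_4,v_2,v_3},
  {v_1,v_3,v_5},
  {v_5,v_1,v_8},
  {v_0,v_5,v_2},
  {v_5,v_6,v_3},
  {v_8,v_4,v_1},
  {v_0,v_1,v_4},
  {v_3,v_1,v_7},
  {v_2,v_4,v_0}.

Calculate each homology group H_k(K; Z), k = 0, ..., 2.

We work with the vertex ordering v_0 < v_1 < v_2 < v_3 < v_4 < v_5 < v_6 < v_7 < v_8. The simplices of K, each written with vertices in increasing order, are:

  0-simplices (9): [v_0], [v_1], [v_2], [v_3], [v_4], [v_5], [v_6], [v_7], [v_8]
  1-simplices (27): (27 of them)
  2-simplices (18): (18 of them)

so the chain groups are C_0 ≅ Z^9, C_1 ≅ Z^27, C_2 ≅ Z^18.

The boundary map ∂_1: C_1 → C_0 is given by ∂[p,q] = [q] − [p]. For instance
  ∂[v_0,v_7] = [v_7] − [v_0].
The resulting 9×27 matrix has rank 8, and its Smith normal form has invariant factors (1,1,1,1,1,1,1,1).

∂_2: C_2 → C_1 maps a triangle to the signed sum of its edges. For instance
  ∂[v_1,v_3,v_5] = [v_3,v_5] − [v_1,v_5] + [v_1,v_3],
  ∂[v_0,v_1,v_7] = [v_1,v_7] − [v_0,v_7] + [v_0,v_1].
The 27×18 boundary matrix has rank 18 and Smith normal form diag(1,1,1,1,1,1,1,1,1,1,1,1,1,1,1,1,1,2).

Reading off H_k = ker ∂_k / im ∂_{k+1}:

  H_0: rank C_0 − rank ∂_1 = 9 − 8 = 1, and the invariant factors of ∂_1 are all 1, so H_0 = Z.
  H_1: rank ker ∂_1 − rank ∂_2 = (27 − 8) − 18 = 1, and ∂_2 has invariant factor 2 > 1, so H_1 = Z ⊕ Z/2Z.
  H_2: rank ker ∂_2 − rank ∂_3 = (18 − 18) − 0 = 0, and there is no ∂_3, so H_2 = 0.

H_0 = Z,  H_1 = Z ⊕ Z/2Z,  H_2 = 0.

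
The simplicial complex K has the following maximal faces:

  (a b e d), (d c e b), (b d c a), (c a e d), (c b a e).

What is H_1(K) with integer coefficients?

H_1 ≅ 0.

We work with the vertex ordering a < b < c < d < e. The simplices of K, each written with vertices in increasing order, are:

  0-simplices (5): a, b, c, d, e
  1-simplices (10): ab, ac, ad, ae, bc, bd, be, cd, ce, de
  2-simplices (10): abc, abd, abe, acd, ace, ade, bcd, bce, bde, cde
  3-simplices (5): abcd, abce, abde, acde, bcde

Hence C_0 ≅ Z^5, C_1 ≅ Z^10, C_2 ≅ Z^10, C_3 ≅ Z^5.

∂_1: C_1 → C_0 is given by ∂[p,q] = [q] − [p].
This gives a 5×10 integer matrix of rank 4; reducing to Smith normal form yields diagonal entries (1,1,1,1).

∂_2: C_2 → C_1 maps a triangle to the signed sum of its edges. For instance
  ∂bde = de − be + bd,
  ∂cde = de − ce + cd.
As a 10×10 matrix over Z this has rank 6, with invariant factors (1,1,1,1,1,1).

Boundary ∂_3: C_3 → C_2 sends each 3-simplex σ to the alternating sum Σ_i (−1)^i (σ with its i-th vertex removed). For instance
  ∂abcd = bcd − acd + abd − abc,
  ∂bcde = cde − bde + bce − bcd.
The resulting 10×5 matrix has rank 4, and its Smith normal form has invariant factors (1,1,1,1).

From H_k ≅ ker(∂_k) / im(∂_{k+1}) we obtain:

  H_1: rank ker ∂_1 − rank ∂_2 = (10 − 4) − 6 = 0, and the invariant factors of ∂_2 are all 1, so H_1 ≅ 0.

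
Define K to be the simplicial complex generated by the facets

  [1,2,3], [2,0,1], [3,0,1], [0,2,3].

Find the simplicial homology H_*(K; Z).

Take the total order 0 < 1 < 2 < 3 on the vertex set. Then K (dimension 2) consists of the simplices:

  0-simplices (4): [0], [1], [2], [3]
  1-simplices (6): [0,1], [0,2], [0,3], [1,2], [1,3], [2,3]
  2-simplices (4): [0,1,2], [0,1,3], [0,2,3], [1,2,3]

Hence C_0 ≅ Z^4, C_1 ≅ Z^6, C_2 ≅ Z^4.

Boundary ∂_1: C_1 → C_0 is given by ∂[p,q] = [q] − [p]. For instance
  ∂[2,3] = [3] − [2].
As a 4×6 matrix over Z this has rank 3, with invariant factors (1,1,1).

∂_2: C_2 → C_1 sends each 2-simplex [p,q,r] to [q,r] − [p,r] + [p,q]. For instance
  ∂[0,2,3] = [2,3] − [0,3] + [0,2],
  ∂[0,1,2] = [1,2] − [0,2] + [0,1].
As a 6×4 matrix over Z this has rank 3, with invariant factors (1,1,1).

Reading off H_k = ker ∂_k / im ∂_{k+1}:

  H_0: rank C_0 − rank ∂_1 = 4 − 3 = 1, and the invariant factors of ∂_1 are all 1, so H_0 ≅ Z.
  H_1: rank ker ∂_1 − rank ∂_2 = (6 − 3) − 3 = 0, and the invariant factors of ∂_2 are all 1, so H_1 ≅ 0.
  H_2: rank ker ∂_2 − rank ∂_3 = (4 − 3) − 0 = 1, and there is no ∂_3, so H_2 ≅ Z.

As a check, the Euler characteristic is 4 − 6 + 4 = 2, which agrees with 1 − 0 + 1 = 2.
(K is a triangulation of the 2-sphere S^2.)

H_0 = Z,  H_1 = 0,  H_2 = Z.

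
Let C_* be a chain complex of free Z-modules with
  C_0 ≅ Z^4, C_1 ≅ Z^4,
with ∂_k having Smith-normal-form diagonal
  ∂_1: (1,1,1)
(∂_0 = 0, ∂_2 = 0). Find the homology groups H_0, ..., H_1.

H_0 = Z,  H_1 = Z.

H_0: b_0 = 4 − 0 − 3 = 1; torsion from ∂_1 factors > 1: none. So H_0 = Z.
H_1: b_1 = 4 − 3 − 0 = 1; torsion from ∂_2 factors > 1: none. So H_1 = Z.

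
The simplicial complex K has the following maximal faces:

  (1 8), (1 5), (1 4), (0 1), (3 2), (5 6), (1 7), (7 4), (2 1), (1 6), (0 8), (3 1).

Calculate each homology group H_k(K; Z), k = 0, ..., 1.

K has 9 vertices, 12 edges.
rank ∂_0 = 0, rank ∂_1 = 8 ⇒ b_0 = 9 − 0 − 8 = 1; all invariant factors of ∂_1 are 1 so no torsion. So H_0 = Z.
rank ∂_1 = 8, rank ∂_2 = 0 ⇒ b_1 = 12 − 8 − 0 = 4. So H_1 = Z^4.

H_0 = Z,  H_1 = Z^4.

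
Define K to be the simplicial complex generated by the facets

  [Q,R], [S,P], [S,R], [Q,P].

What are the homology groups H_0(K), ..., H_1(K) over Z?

H_0 ≅ Z,  H_1 ≅ Z.

Order the vertices as P < Q < R < S. Listing each simplex with vertices in this order, K has dimension 1 with simplices:

  0-simplices (4): P, Q, R, S
  1-simplices (4): PQ, PS, QR, RS

giving chain groups C_0 ≅ Z^4, C_1 ≅ Z^4.

∂_1: C_1 → C_0 is given by ∂[p,q] = [q] − [p]. For instance
  ∂PS = S − P.
This gives a 4×4 integer matrix of rank 3; reducing to Smith normal form yields diagonal entries (1,1,1).

Reading off H_k = ker ∂_k / im ∂_{k+1}:

  H_0: rank C_0 − rank ∂_1 = 4 − 3 = 1, and the invariant factors of ∂_1 are all 1, so H_0 = Z.
  H_1: rank ker ∂_1 − rank ∂_2 = (4 − 3) − 0 = 1, and there is no ∂_2, so H_1 = Z.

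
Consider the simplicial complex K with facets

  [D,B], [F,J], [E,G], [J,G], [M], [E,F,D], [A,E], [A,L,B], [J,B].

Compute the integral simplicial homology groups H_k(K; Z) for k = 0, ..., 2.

H_0 ≅ Z^2,  H_1 ≅ Z^3,  H_2 = 0.

K has 9 vertices, 12 edges, 2 triangles.
rank ∂_0 = 0, rank ∂_1 = 7 ⇒ b_0 = 9 − 0 − 7 = 2; all invariant factors of ∂_1 are 1 so no torsion. So H_0 = Z^2.
rank ∂_1 = 7, rank ∂_2 = 2 ⇒ b_1 = 12 − 7 − 2 = 3; all invariant factors of ∂_2 are 1 so no torsion. So H_1 = Z^3.
rank ∂_2 = 2, rank ∂_3 = 0 ⇒ b_2 = 2 − 2 − 0 = 0. So H_2 = 0.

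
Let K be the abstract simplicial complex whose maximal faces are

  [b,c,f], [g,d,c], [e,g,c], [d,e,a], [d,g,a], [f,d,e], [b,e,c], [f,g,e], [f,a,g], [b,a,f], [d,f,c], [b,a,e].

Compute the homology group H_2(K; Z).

Fix the vertex order a < b < c < d < e < f < g and write every simplex with vertices in increasing order. Then dim K = 2 and the simplices of K are:

  0-simplices (7): a, b, c, d, e, f, g
  1-simplices (18): ab, ad, ae, af, ag, bc, be, bf, cd, ce, cf, cg, de, df, dg, ef, eg, fg
  2-simplices (12): abe, abf, ade, adg, afg, bce, bcf, cdf, cdg, ceg, def, efg

Hence C_0 ≅ Z^7, C_1 ≅ Z^18, C_2 ≅ Z^12.

The boundary map ∂_1: C_1 → C_0 is given by ∂[p,q] = [q] − [p]. For instance
  ∂cd = d − c.
As a 7×18 matrix over Z this has rank 6, with invariant factors (1,1,1,1,1,1).

∂_2: C_2 → C_1 maps a triangle to the signed sum of its edges. For instance
  ∂abe = be − ae + ab,
  ∂efg = fg − eg + ef.
The resulting 18×12 matrix has rank 12, and its Smith normal form has invariant factors (1,1,1,1,1,1,1,1,1,1,1,2).

Computing H_k = (kernel of ∂_k) / (image of ∂_{k+1}):

  H_2: rank ker ∂_2 − rank ∂_3 = (12 − 12) − 0 = 0, and there is no ∂_3, so H_2 = 0.

(K is a triangulation of the real projective plane RP^2.)

H_2 ≅ 0.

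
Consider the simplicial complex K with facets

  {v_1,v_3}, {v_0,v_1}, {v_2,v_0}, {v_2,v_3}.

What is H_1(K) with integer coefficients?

Order the vertices as v_0 < v_1 < v_2 < v_3. Listing each simplex with vertices in this order, K has dimension 1 with simplices:

  0-simplices (4): [v_0], [v_1], [v_2], [v_3]
  1-simplices (4): [v_0,v_1], [v_0,v_2], [v_1,v_3], [v_2,v_3]

so the chain groups are C_0 ≅ Z^4, C_1 ≅ Z^4.

Boundary ∂_1: C_1 → C_0 maps an edge to its endpoints' difference, ∂[p,q] = q − p. For instance
  ∂[v_0,v_1] = [v_1] − [v_0].
The 4×4 boundary matrix has rank 3 and Smith normal form diag(1,1,1).

Computing H_k = (kernel of ∂_k) / (image of ∂_{k+1}):

  H_1: rank ker ∂_1 − rank ∂_2 = (4 − 3) − 0 = 1, and there is no ∂_2, so H_1 ≅ Z.

H_1 ≅ Z.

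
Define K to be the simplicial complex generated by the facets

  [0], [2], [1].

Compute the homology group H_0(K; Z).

Take the total order 0 < 1 < 2 on the vertex set. Then K (dimension 0) consists of the simplices:

  0-simplices (3): [0], [1], [2]

giving chain groups C_0 ≅ Z^3.

Reading off H_k = ker ∂_k / im ∂_{k+1}:

  H_0: rank C_0 − rank ∂_1 = 3 − 0 = 3, and there is no ∂_1, so H_0 ≅ Z^3.

(K is a triangulation of a set of 3 points.)

H_0 ≅ Z^3.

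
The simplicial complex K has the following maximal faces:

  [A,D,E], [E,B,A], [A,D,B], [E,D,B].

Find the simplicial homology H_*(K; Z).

Order the vertices as A < B < D < E. Listing each simplex with vertices in this order, K has dimension 2 with simplices:

  0-simplices (4): A, B, D, E
  1-simplices (6): AB, AD, AE, BD, BE, DE
  2-simplices (4): ABD, ABE, ADE, BDE

Hence C_0 ≅ Z^4, C_1 ≅ Z^6, C_2 ≅ Z^4.

Boundary ∂_1: C_1 → C_0 maps an edge to its endpoints' difference, ∂[p,q] = q − p. For instance
  ∂BE = E − B.
The resulting 4×6 matrix has rank 3, and its Smith normal form has invariant factors (1,1,1).

∂_2: C_2 → C_1 acts by ∂[p,q,r] = [q,r] − [p,r] + [p,q]. For instance
  ∂ADE = DE − AE + AD,
  ∂BDE = DE − BE + BD.
This gives a 6×4 integer matrix of rank 3; reducing to Smith normal form yields diagonal entries (1,1,1).

Computing H_k = (kernel of ∂_k) / (image of ∂_{k+1}):

  H_0: rank C_0 − rank ∂_1 = 4 − 3 = 1, and the invariant factors of ∂_1 are all 1, so H_0 ≅ Z.
  H_1: rank ker ∂_1 − rank ∂_2 = (6 − 3) − 3 = 0, and the invariant factors of ∂_2 are all 1, so H_1 ≅ 0.
  H_2: rank ker ∂_2 − rank ∂_3 = (4 − 3) − 0 = 1, and there is no ∂_3, so H_2 ≅ Z.

(K is a triangulation of the 2-sphere S^2.)

H_0 = Z,  H_1 = 0,  H_2 = Z.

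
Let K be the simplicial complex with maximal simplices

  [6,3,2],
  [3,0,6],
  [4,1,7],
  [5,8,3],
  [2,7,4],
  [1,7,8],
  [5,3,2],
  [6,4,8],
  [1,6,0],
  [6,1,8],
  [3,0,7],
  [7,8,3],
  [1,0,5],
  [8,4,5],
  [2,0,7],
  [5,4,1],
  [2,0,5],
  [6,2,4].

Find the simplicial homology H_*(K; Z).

We work with the vertex ordering 0 < 1 < 2 < 3 < 4 < 5 < 6 < 7 < 8. The simplices of K, each written with vertices in increasing order, are:

  0-simplices (9): [0], [1], [2], [3], [4], [5], [6], [7], [8]
  1-simplices (27): (27 of them)
  2-simplices (18): [0,1,5], [0,1,6], [0,2,5], [0,2,7], [0,3,6], [0,3,7], [1,4,5], [1,4,7], [1,6,8], [1,7,8], [2,3,5], [2,3,6], [2,4,6], [2,4,7], [3,5,8], [3,7,8], [4,5,8], [4,6,8]

Hence C_0 ≅ Z^9, C_1 ≅ Z^27, C_2 ≅ Z^18.

Boundary ∂_1: C_1 → C_0 maps an edge to its endpoints' difference, ∂[p,q] = q − p.
The resulting 9×27 matrix has rank 8, and its Smith normal form has invariant factors (1,1,1,1,1,1,1,1).

∂_2: C_2 → C_1 sends each 2-simplex [p,q,r] to [q,r] − [p,r] + [p,q]. For instance
  ∂[0,3,7] = [3,7] − [0,7] + [0,3],
  ∂[4,5,8] = [5,8] − [4,8] + [4,5].
The resulting 27×18 matrix has rank 18, and its Smith normal form has invariant factors (1,1,1,1,1,1,1,1,1,1,1,1,1,1,1,1,1,2).

Now H_k = ker ∂_k / im ∂_{k+1}, so:

  H_0: rank C_0 − rank ∂_1 = 9 − 8 = 1, and the invariant factors of ∂_1 are all 1, so H_0 = Z.
  H_1: rank ker ∂_1 − rank ∂_2 = (27 − 8) − 18 = 1, and ∂_2 has invariant factor 2 > 1, so H_1 = Z ⊕ Z/2.
  H_2: rank ker ∂_2 − rank ∂_3 = (18 − 18) − 0 = 0, and there is no ∂_3, so H_2 = 0.

(K is a triangulation of the Klein bottle.)

H_0 = Z,  H_1 = Z ⊕ Z/2,  H_2 = 0.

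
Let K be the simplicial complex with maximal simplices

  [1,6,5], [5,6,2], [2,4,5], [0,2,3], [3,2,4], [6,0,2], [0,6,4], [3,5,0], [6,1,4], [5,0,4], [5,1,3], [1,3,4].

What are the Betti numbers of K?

K has 7 vertices, 18 edges, 12 triangles.
rank ∂_0 = 0, rank ∂_1 = 6 ⇒ b_0 = 7 − 0 − 6 = 1; all invariant factors of ∂_1 are 1 so no torsion. So H_0 = Z.
rank ∂_1 = 6, rank ∂_2 = 12 ⇒ b_1 = 18 − 6 − 12 = 0; ∂_2 has invariant factor(s) [2] giving torsion. So H_1 = Z/2.
rank ∂_2 = 12, rank ∂_3 = 0 ⇒ b_2 = 12 − 12 − 0 = 0. So H_2 = 0.

b_0 = 1, b_1 = 0, b_2 = 0.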